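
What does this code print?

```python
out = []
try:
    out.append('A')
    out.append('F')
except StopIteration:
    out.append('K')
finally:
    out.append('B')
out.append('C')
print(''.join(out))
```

Execution trace: 'A' (try body) → 'F' (try body, no exception) → 'B' (finally) → 'C' (after the try/except). Output: AFBC

Answer: AFBC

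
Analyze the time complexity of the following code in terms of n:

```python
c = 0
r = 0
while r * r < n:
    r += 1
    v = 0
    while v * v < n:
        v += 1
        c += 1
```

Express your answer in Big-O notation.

Each loop level contributes: √n × √n. Multiplying the contributions gives O(n).

Answer: O(n)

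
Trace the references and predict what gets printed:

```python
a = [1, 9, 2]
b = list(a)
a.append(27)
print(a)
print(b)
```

Key concept: list() constructor creates copy.
Step by step:
`a = [1, 9, 2]` → a = [1, 9, 2]
`b = list(a)` → b = [1, 9, 2]
`a.append(27)` → a = [1, 9, 2, 27]
`print(a)` → prints [1, 9, 2, 27]
`print(b)` → prints [1, 9, 2]

Answer:
[1, 9, 2, 27]
[1, 9, 2]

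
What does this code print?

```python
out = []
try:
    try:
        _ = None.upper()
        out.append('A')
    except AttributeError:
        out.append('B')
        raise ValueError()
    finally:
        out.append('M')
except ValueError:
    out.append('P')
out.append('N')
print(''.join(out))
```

Execution trace: 'B' (inner except AttributeError) → 'M' (inner finally) → 'P' (outer except ValueError) → 'N' (after the try/except). Output: BMPN

Answer: BMPN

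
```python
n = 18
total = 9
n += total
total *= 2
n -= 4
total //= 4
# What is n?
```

Trace:
`n = 18` → n = 18
`total = 9` → total = 9
`n += total` → n = 27
`total *= 2` → total = 18
`n -= 4` → n = 23
`total //= 4` → total = 4
So n = 23

Answer: 23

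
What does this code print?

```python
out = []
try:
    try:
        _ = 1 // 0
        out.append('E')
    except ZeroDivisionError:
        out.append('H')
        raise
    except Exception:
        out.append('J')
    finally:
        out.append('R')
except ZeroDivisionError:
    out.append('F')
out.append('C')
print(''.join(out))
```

Execution trace: 'H' (except ZeroDivisionError) → 'R' (finally) → 'F' (outer except ZeroDivisionError) → 'C' (after the try/except). Output: HRFC

Answer: HRFC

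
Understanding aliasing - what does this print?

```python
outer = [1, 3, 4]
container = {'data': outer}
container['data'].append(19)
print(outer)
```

Key concept: dict holds reference to list.
Step by step:
`outer = [1, 3, 4]` → outer = [1, 3, 4]
`container = {'data': outer}` → container = {'data': [1, 3, 4]}
`container['data'].append(19)` → outer = [1, 3, 4, 19]; container = {'data': [1, 3, 4, 19]}
`print(outer)` → prints [1, 3, 4, 19]

Answer: [1, 3, 4, 19]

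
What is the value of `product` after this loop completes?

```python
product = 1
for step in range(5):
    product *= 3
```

3^5 = 243
`product` takes the values: 1 → 3 → 9 → 27 → 81 → 243

Answer: 243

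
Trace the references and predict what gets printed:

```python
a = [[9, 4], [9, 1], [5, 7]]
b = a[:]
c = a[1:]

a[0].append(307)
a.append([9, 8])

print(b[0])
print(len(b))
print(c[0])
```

Key concept: slice with nested mutation.
Step by step:
`a = [[9, 4], [9, 1], [5, 7]]` → a = [[9, 4], [9, 1], [5, 7]]
`b = a[:]` → b = [[9, 4], [9, 1], [5, 7]]
`c = a[1:]` → c = [[9, 1], [5, 7]]
`a[0].append(307)` → a = [[9, 4, 307], [9, 1], [5, 7]]; b = [[9, 4, 307], [9, 1], [5, 7]]
`a.append([9, 8])` → a = [[9, 4, 307], [9, 1], [5, 7], [9, 8]]
`print(b[0])` → prints [9, 4, 307]
`print(len(b))` → prints 3
`print(c[0])` → prints [9, 1]

Answer:
[9, 4, 307]
3
[9, 1]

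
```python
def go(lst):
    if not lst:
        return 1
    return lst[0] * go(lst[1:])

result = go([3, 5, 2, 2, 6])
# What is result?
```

Product over [3, 5, 2, 2, 6] = 3 * 5 * 2 * 2 * 6 = 360

Answer: 360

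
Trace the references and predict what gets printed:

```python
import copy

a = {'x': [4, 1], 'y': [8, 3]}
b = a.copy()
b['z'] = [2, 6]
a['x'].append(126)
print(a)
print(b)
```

Key concept: shallow copy of dict with mutable values.
Step by step:
`a = {'x': [4, 1], 'y': [8, 3]}` → a = {'x': [4, 1], 'y': [8, 3]}
`b = a.copy()` → b = {'x': [4, 1], 'y': [8, 3]}
`b['z'] = [2, 6]` → b = {'x': [4, 1], 'y': [8, 3], 'z': [2, 6]}
`a['x'].append(126)` → a = {'x': [4, 1, 126], 'y': [8, 3]}; b = {'x': [4, 1, 126], 'y': [8, 3], 'z': [2, 6]}
`print(a)` → prints {'x': [4, 1, 126], 'y': [8, 3]}
`print(b)` → prints {'x': [4, 1, 126], 'y': [8, 3], 'z': [2, 6]}

Answer:
{'x': [4, 1, 126], 'y': [8, 3]}
{'x': [4, 1, 126], 'y': [8, 3], 'z': [2, 6]}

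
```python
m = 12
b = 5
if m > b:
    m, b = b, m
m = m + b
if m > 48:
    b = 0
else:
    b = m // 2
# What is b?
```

Trace:
`m = 12` → m = 12
`b = 5` → b = 5
`if m > b: ...` → m > b is True → m = 5; b = 12
`m = m + b` → m = 17
`if m > 48: ...` → m > 48 is False, take else branch → b = 8
So b = 8

Answer: 8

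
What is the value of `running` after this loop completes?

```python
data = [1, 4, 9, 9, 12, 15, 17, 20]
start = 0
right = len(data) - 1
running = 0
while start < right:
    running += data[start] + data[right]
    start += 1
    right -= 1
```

Sum of pairs from ends
`running` takes the values: 0 → 21 → 42 → 66 → 87

Answer: 87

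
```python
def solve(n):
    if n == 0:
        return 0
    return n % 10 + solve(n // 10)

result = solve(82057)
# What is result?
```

Sum of digits of 82057: 7 + 5 + 0 + 2 + 8 = 22

Answer: 22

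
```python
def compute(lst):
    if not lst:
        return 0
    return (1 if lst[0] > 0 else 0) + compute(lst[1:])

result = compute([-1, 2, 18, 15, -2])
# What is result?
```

Count of positive elements in [-1, 2, 18, 15, -2] = 3

Answer: 3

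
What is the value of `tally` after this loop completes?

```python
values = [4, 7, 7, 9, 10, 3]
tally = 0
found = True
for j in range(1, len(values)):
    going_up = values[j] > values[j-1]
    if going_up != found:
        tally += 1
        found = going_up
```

Count direction changes in [4, 7, 7, 9, 10, 3]
`tally` takes the values: 0 → 1 → 2 → 3

Answer: 3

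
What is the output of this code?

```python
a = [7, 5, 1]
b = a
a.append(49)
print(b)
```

Key concept: basic list aliasing.
Step by step:
`a = [7, 5, 1]` → a = [7, 5, 1]
`b = a` → b = [7, 5, 1] (same object as a)
`a.append(49)` → a = [7, 5, 1, 49] (same object as b); b = [7, 5, 1, 49] (same object as a)
`print(b)` → prints [7, 5, 1, 49]

Answer: [7, 5, 1, 49]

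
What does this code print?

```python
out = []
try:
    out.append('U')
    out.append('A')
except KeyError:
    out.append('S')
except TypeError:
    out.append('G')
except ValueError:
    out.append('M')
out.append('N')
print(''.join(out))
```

Execution trace: 'U' (try body) → 'A' (try body, no exception) → 'N' (after the try/except). Output: UAN

Answer: UAN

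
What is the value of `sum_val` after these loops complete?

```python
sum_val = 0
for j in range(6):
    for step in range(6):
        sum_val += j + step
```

Sum of all j+step for j,step in 6x6
`sum_val` takes the values: 0 → 1 → 3 → 6 → 10 → 15 → 16 → 18 → 21 → 25 → 30 → 36 → 38 → 41 → 45 → 50 → 56 → 63 → 66 → 70 → 75 → 81 → 88 → 96 → 100 → 105 → 111 → 118 → 126 → 135 → 140 → 146 → 153 → 161 → 170 → 180

Answer: 180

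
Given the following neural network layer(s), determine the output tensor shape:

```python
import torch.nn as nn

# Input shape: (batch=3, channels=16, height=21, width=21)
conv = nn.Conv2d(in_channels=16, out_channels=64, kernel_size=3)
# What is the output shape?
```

Input: (3, 16, 21, 21) -> Output: (3, 64, 19, 19)

Answer: (3, 64, 19, 19)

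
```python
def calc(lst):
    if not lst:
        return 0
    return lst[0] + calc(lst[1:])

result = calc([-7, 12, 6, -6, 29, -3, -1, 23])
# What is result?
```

(-7) + 12 + 6 + (-6) + 29 + (-3) + (-1) + 23 + 0 = 53

Answer: 53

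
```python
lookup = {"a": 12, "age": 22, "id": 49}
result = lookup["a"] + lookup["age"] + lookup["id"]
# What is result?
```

Trace:
`lookup = {"a": 12, "age": 22, "id": 49}` → lookup = {'a': 12, 'age': 22, 'id': 49}
`result = lookup["a"] + lookup["age"] + lookup["id"]` → result = 83
So result = 83

Answer: 83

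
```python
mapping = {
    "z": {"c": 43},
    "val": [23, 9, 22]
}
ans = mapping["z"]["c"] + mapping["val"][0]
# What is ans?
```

Trace:
`mapping = { ...` → mapping = {'z': {'c': 43}, 'val': [23, 9, 22]}
`ans = mapping["z"]["c"] + mapping["val"][0]` → ans = 66
So ans = 66

Answer: 66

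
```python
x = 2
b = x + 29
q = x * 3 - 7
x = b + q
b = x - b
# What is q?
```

Trace:
`x = 2` → x = 2
`b = x + 29` → b = 31
`q = x * 3 - 7` → q = -1
`x = b + q` → x = 30
`b = x - b` → b = -1
So q = -1

Answer: -1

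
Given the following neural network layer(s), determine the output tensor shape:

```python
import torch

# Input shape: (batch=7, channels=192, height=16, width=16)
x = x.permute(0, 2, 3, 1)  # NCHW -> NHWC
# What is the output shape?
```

Input: (7, 192, 16, 16) -> Output: (7, 16, 16, 192)

Answer: (7, 16, 16, 192)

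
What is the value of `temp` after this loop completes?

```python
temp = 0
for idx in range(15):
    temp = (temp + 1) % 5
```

Increment mod 5, 15 times = 0
`temp` takes the values: 0 → 1 → 2 → 3 → 4 → 0 → 1 → 2 → 3 → 4 → 0 → 1 → 2 → 3 → 4 → 0

Answer: 0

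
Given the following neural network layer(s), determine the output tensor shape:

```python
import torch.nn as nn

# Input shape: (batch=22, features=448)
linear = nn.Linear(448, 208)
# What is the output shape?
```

Input: (22, 448) -> Output: (22, 208)

Answer: (22, 208)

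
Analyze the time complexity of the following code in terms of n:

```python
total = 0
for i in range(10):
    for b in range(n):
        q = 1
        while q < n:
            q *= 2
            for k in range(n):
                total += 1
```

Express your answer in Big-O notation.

Each loop level contributes: 1 × n × log n × n. Multiplying the contributions gives O(n^2 log n).

Answer: O(n^2 log n)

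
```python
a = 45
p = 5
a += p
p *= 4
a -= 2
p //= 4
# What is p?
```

Trace:
`a = 45` → a = 45
`p = 5` → p = 5
`a += p` → a = 50
`p *= 4` → p = 20
`a -= 2` → a = 48
`p //= 4` → p = 5
So p = 5

Answer: 5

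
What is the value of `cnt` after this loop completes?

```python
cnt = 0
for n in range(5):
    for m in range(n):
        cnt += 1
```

Triangle number: 0+1+2+...+4
`cnt` takes the values: 0 → 1 → 2 → 3 → 4 → 5 → 6 → 7 → 8 → 9 → 10

Answer: 10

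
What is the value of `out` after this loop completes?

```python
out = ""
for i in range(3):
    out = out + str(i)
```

Concatenate digits 0 to 2
`out` takes the values: "" → "0" → "01" → "012"

Answer: "012"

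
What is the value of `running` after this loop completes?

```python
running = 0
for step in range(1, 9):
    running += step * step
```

Sum of squares 1² to 8² = 204
`running` takes the values: 0 → 1 → 5 → 14 → 30 → 55 → 91 → 140 → 204

Answer: 204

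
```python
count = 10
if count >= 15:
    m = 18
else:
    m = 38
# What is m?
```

Trace:
`count = 10` → count = 10
`if count >= 15: ...` → count >= 15 is False, take else branch → m = 38
So m = 38

Answer: 38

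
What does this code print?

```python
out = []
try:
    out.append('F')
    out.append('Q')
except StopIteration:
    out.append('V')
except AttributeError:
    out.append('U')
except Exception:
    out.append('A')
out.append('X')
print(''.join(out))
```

Execution trace: 'F' (try body) → 'Q' (try body, no exception) → 'X' (after the try/except). Output: FQX

Answer: FQX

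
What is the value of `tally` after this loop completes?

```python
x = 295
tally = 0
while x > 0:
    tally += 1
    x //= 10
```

Count digits by repeated division by 10
`tally` takes the values: 0 → 1 → 2 → 3

Answer: 3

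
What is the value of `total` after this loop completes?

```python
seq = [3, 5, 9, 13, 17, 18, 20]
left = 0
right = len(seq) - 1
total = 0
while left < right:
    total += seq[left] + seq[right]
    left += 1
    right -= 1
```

Sum of pairs from ends
`total` takes the values: 0 → 23 → 46 → 72

Answer: 72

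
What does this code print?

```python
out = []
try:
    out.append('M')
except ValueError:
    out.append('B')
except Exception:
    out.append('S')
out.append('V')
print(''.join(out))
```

Execution trace: 'M' (try body, no exception) → 'V' (after the try/except). Output: MV

Answer: MV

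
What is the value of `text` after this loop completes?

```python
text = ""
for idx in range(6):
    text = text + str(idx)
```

Concatenate digits 0 to 5
`text` takes the values: "" → "0" → "01" → "012" → "0123" → "01234" → "012345"

Answer: "012345"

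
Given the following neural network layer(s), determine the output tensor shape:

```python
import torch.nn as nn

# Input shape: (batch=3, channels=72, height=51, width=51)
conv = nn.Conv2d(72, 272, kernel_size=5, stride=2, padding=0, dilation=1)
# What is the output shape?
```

Input: (3, 72, 51, 51) -> Output: (3, 272, 24, 24)

Answer: (3, 272, 24, 24)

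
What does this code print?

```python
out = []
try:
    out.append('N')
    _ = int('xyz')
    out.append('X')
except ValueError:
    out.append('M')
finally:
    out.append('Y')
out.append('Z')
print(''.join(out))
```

Execution trace: 'N' (try body) → 'M' (except ValueError) → 'Y' (finally) → 'Z' (after the try/except). Output: NMYZ

Answer: NMYZ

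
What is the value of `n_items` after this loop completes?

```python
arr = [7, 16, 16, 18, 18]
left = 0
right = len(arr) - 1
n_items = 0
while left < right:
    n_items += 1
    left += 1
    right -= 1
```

Iterations until pointers meet (list length 5)
`n_items` takes the values: 0 → 1 → 2

Answer: 2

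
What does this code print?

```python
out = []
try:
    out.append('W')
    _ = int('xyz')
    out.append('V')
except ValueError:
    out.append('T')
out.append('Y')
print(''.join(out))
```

Execution trace: 'W' (try body) → 'T' (except ValueError) → 'Y' (after the try/except). Output: WTY

Answer: WTY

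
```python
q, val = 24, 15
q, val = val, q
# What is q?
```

Trace:
`q, val = 24, 15` → q = 24; val = 15
`q, val = val, q` → q = 15; val = 24
So q = 15

Answer: 15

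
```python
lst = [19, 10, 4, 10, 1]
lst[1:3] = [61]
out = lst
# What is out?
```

Trace:
`lst = [19, 10, 4, 10, 1]` → lst = [19, 10, 4, 10, 1]
`lst[1:3] = [61]` → lst = [19, 61, 10, 1]
`out = lst` → out = [19, 61, 10, 1]
So out = [19, 61, 10, 1]

Answer: [19, 61, 10, 1]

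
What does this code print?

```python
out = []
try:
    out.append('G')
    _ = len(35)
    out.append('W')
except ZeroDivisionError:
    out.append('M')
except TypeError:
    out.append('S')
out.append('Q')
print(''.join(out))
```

Execution trace: 'G' (try body) → 'S' (except TypeError) → 'Q' (after the try/except). Output: GSQ

Answer: GSQ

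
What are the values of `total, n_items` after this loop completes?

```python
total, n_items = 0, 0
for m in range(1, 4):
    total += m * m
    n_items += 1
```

Sum of squares and count
`total, n_items` takes the values: (0, 0) → (1, 0) → (1, 1) → (5, 1) → (5, 2) → (14, 2) → (14, 3)

Answer: 14, 3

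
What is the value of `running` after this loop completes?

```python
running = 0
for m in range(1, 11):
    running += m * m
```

Sum of squares 1² to 10² = 385
`running` takes the values: 0 → 1 → 5 → 14 → 30 → 55 → 91 → 140 → 204 → 285 → 385

Answer: 385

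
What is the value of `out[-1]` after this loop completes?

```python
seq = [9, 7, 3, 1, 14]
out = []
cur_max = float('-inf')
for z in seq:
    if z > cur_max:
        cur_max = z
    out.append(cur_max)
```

Running max ends at 14
`out` takes the values: [] → [9] → [9, 9] → [9, 9, 9] → [9, 9, 9, 9] → [9, 9, 9, 9, 14]
So `out[-1]` = 14

Answer: 14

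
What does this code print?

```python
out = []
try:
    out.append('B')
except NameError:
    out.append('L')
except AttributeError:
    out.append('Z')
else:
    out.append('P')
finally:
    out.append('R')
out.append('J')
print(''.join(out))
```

Execution trace: 'B' (try body, no exception) → 'P' (else) → 'R' (finally) → 'J' (after the try/except). Output: BPRJ

Answer: BPRJ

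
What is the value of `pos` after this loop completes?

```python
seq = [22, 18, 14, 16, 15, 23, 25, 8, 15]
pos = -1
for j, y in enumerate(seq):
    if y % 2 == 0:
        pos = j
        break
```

First even number index in [22, 18, 14, 16, 15, 23, 25, 8, 15]
`pos` takes the values: -1 → 0

Answer: 0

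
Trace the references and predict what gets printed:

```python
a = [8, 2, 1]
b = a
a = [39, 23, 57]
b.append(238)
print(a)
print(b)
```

Key concept: rebinding vs mutation: a is rebound to a new list, b still points at the original.
Step by step:
`a = [8, 2, 1]` → a = [8, 2, 1]
`b = a` → b = [8, 2, 1] (same object as a)
`a = [39, 23, 57]` → a = [39, 23, 57]
`b.append(238)` → b = [8, 2, 1, 238]
`print(a)` → prints [39, 23, 57]
`print(b)` → prints [8, 2, 1, 238]

Answer:
[39, 23, 57]
[8, 2, 1, 238]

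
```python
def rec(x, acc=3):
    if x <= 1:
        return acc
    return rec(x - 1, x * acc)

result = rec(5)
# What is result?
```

Accumulator trace (n, acc): (5, 3) -> (4, 15) -> (3, 60) -> (2, 180) -> (1, 360) -> return 360

Answer: 360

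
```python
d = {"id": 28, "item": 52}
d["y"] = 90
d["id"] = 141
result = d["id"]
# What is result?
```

Trace:
`d = {"id": 28, "item": 52}` → d = {'id': 28, 'item': 52}
`d["y"] = 90` → d = {'id': 28, 'item': 52, 'y': 90}
`d["id"] = 141` → d = {'id': 141, 'item': 52, 'y': 90}
`result = d["id"]` → result = 141
So result = 141

Answer: 141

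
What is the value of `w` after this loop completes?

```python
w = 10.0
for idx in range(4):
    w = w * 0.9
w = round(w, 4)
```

Exponential decay: 10.0 * 0.9^4
`w` takes the values: 10.0 → 9.0 → 8.1 → 7.29 → 6.561

Answer: 6.561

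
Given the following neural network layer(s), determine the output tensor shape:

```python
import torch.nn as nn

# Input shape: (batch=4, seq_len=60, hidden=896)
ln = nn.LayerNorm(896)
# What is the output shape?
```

Input: (4, 60, 896) -> Output: (4, 60, 896)

Answer: (4, 60, 896)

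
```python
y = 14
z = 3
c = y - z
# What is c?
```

Trace:
`y = 14` → y = 14
`z = 3` → z = 3
`c = y - z` → c = 11
So c = 11

Answer: 11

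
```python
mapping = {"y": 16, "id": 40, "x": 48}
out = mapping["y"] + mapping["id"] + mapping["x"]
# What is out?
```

Trace:
`mapping = {"y": 16, "id": 40, "x": 48}` → mapping = {'y': 16, 'id': 40, 'x': 48}
`out = mapping["y"] + mapping["id"] + mapping["x"]` → out = 104
So out = 104

Answer: 104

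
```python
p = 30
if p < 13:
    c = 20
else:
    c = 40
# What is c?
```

Trace:
`p = 30` → p = 30
`if p < 13: ...` → p < 13 is False, take else branch → c = 40
So c = 40

Answer: 40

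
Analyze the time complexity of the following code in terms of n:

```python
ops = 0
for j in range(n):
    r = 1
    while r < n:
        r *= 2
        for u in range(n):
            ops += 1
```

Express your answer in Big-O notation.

Each loop level contributes: n × log n × n. Multiplying the contributions gives O(n^2 log n).

Answer: O(n^2 log n)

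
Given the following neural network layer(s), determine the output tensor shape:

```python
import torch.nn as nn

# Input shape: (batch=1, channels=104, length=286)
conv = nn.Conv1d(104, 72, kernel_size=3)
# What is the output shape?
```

Input: (1, 104, 286) -> Output: (1, 72, 284)

Answer: (1, 72, 284)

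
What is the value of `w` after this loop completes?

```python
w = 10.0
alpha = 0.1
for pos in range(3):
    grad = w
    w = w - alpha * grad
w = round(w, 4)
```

Gradient descent: w = 10.0 * (1 - 0.1)^3
`w` takes the values: 10.0 → 9.0 → 8.1 → 7.29

Answer: 7.29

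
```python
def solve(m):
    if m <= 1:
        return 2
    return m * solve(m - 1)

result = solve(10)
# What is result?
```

solve(10) = 10 * 9 * 8 * 7 * 6 * 5 * 4 * 3 * 2 * 2 = 7257600

Answer: 7257600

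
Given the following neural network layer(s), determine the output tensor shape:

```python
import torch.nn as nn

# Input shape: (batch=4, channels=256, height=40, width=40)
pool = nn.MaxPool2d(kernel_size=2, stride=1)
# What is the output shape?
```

Input: (4, 256, 40, 40) -> Output: (4, 256, 39, 39)

Answer: (4, 256, 39, 39)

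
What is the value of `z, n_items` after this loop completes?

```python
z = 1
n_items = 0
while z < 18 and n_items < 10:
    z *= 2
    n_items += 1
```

Double until >= 18 or 10 iterations
`z, n_items` takes the values: (1, 0) → (2, 0) → (2, 1) → (4, 1) → (4, 2) → (8, 2) → (8, 3) → (16, 3) → (16, 4) → (32, 4) → (32, 5)

Answer: 32, 5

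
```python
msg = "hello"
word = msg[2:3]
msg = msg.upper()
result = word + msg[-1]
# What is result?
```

Trace:
`msg = "hello"` → msg = 'hello'
`word = msg[2:3]` → word = 'l'
`msg = msg.upper()` → msg = 'HELLO'
`result = word + msg[-1]` → result = 'lO'
So result = 'lO'

Answer: 'lO'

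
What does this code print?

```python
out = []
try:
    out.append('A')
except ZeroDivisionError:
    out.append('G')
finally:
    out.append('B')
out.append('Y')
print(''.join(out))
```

Execution trace: 'A' (try body, no exception) → 'B' (finally) → 'Y' (after the try/except). Output: ABY

Answer: ABY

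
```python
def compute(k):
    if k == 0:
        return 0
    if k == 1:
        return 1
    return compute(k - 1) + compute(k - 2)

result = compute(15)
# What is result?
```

Build up from base cases: compute(0)=0, compute(1)=1, compute(2)=1, compute(3)=2, compute(4)=3, compute(5)=5, compute(6)=8, ..., compute(15)=610

Answer: 610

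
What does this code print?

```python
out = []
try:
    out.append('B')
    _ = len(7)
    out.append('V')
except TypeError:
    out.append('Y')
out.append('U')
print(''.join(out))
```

Execution trace: 'B' (try body) → 'Y' (except TypeError) → 'U' (after the try/except). Output: BYU

Answer: BYU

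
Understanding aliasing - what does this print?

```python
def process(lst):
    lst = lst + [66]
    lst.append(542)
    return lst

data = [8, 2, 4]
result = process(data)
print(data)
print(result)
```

Key concept: rebinding parameter vs mutation.
Step by step:
`data = [8, 2, 4]` → data = [8, 2, 4]
`result = process(data)` → result = [8, 2, 4, 66, 542]
`print(data)` → prints [8, 2, 4]
`print(result)` → prints [8, 2, 4, 66, 542]

Answer:
[8, 2, 4]
[8, 2, 4, 66, 542]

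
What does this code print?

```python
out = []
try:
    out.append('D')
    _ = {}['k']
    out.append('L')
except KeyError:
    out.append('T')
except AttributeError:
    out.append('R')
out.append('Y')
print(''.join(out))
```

Execution trace: 'D' (try body) → 'T' (except KeyError) → 'Y' (after the try/except). Output: DTY

Answer: DTY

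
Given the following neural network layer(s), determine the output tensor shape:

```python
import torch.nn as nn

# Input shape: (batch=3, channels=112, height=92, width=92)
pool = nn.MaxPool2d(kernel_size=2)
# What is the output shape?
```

Input: (3, 112, 92, 92) -> Output: (3, 112, 46, 46)

Answer: (3, 112, 46, 46)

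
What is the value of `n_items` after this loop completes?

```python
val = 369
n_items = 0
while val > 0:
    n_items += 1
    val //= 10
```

Count digits by repeated division by 10
`n_items` takes the values: 0 → 1 → 2 → 3

Answer: 3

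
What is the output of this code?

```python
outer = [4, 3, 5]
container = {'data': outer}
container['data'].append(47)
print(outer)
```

Key concept: dict holds reference to list.
Step by step:
`outer = [4, 3, 5]` → outer = [4, 3, 5]
`container = {'data': outer}` → container = {'data': [4, 3, 5]}
`container['data'].append(47)` → outer = [4, 3, 5, 47]; container = {'data': [4, 3, 5, 47]}
`print(outer)` → prints [4, 3, 5, 47]

Answer: [4, 3, 5, 47]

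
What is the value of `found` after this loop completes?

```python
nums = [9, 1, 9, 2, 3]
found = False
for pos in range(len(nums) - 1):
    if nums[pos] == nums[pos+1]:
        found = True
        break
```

Check consecutive duplicates in [9, 1, 9, 2, 3]
`found` takes the values: False

Answer: False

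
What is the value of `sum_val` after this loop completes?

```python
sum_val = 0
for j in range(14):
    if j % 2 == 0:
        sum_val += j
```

Sum of even numbers 0 to 13
`sum_val` takes the values: 0 → 2 → 6 → 12 → 20 → 30 → 42

Answer: 42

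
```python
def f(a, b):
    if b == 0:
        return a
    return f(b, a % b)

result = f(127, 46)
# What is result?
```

f(127, 46) -> f(46, 35) -> f(35, 11) -> f(11, 2) -> f(2, 1) -> f(1, 0) -> 1

Answer: 1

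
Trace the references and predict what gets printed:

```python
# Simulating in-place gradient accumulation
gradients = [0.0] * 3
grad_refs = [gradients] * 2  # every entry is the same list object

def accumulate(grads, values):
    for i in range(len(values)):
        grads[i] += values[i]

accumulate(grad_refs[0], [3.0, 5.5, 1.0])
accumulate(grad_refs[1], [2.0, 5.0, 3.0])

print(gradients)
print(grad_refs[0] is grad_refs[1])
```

Key concept: gradient accumulation aliasing.
Step by step:
`gradients = [0.0] * 3` → gradients = [0.0, 0.0, 0.0]
`grad_refs = [gradients] * 2` → grad_refs = [[0.0, 0.0, 0.0], [0.0, 0.0, 0.0]]
`accumulate(grad_refs[0], [3.0, 5.5, 1.0])` → gradients = [3.0, 5.5, 1.0]; grad_refs = [[3.0, 5.5, 1.0], [3.0, 5.5, 1.0]]
`accumulate(grad_refs[1], [2.0, 5.0, 3.0])` → gradients = [5.0, 10.5, 4.0]; grad_refs = [[5.0, 10.5, 4.0], [5.0, 10.5, 4.0]]
`print(gradients)` → prints [5.0, 10.5, 4.0]
`print(grad_refs[0] is grad_refs[1])` → prints True

Answer:
[5.0, 10.5, 4.0]
True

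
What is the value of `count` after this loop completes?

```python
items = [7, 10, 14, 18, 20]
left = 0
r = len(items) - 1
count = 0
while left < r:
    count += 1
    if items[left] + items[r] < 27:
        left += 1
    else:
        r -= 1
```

Steps to find pair summing to 27
`count` takes the values: 0 → 1 → 2 → 3 → 4

Answer: 4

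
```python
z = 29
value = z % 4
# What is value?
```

Trace:
`z = 29` → z = 29
`value = z % 4` → value = 1
So value = 1

Answer: 1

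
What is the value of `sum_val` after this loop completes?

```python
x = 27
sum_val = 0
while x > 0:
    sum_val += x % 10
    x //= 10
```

Sum digits of 27
`sum_val` takes the values: 0 → 7 → 9

Answer: 9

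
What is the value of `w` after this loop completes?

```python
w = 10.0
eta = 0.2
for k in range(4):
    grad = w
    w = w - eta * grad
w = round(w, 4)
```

Gradient descent: w = 10.0 * (1 - 0.2)^4
`w` takes the values: 10.0 → 8.0 → 6.4 → 5.12 → 4.096

Answer: 4.096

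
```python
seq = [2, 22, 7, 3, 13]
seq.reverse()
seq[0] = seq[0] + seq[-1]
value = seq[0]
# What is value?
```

Trace:
`seq = [2, 22, 7, 3, 13]` → seq = [2, 22, 7, 3, 13]
`seq.reverse()` → seq = [13, 3, 7, 22, 2]
`seq[0] = seq[0] + seq[-1]` → seq = [15, 3, 7, 22, 2]
`value = seq[0]` → value = 15
So value = 15

Answer: 15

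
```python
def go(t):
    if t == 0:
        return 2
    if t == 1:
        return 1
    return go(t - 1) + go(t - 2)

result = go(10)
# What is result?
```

Build up from base cases: go(0)=2, go(1)=1, go(2)=3, go(3)=4, go(4)=7, go(5)=11, go(6)=18, ..., go(10)=123

Answer: 123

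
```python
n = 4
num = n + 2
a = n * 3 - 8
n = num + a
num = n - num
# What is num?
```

Trace:
`n = 4` → n = 4
`num = n + 2` → num = 6
`a = n * 3 - 8` → a = 4
`n = num + a` → n = 10
`num = n - num` → num = 4
So num = 4

Answer: 4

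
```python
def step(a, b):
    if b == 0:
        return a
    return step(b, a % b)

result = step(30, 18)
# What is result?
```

step(30, 18) -> step(18, 12) -> step(12, 6) -> step(6, 0) -> 6

Answer: 6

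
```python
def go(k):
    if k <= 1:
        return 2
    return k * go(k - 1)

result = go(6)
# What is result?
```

go(6) = 6 * 5 * 4 * 3 * 2 * 2 = 1440

Answer: 1440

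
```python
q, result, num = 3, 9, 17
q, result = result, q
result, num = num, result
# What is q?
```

Trace:
`q, result, num = 3, 9, 17` → q = 3; result = 9; num = 17
`q, result = result, q` → q = 9; result = 3
`result, num = num, result` → result = 17; num = 3
So q = 9

Answer: 9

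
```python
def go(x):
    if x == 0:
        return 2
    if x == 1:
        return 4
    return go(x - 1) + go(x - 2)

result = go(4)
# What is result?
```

Build up from base cases: go(0)=2, go(1)=4, go(2)=6, go(3)=10, go(4)=16

Answer: 16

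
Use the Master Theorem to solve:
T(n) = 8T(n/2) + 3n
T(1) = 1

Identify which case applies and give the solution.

a=8, b=2, f(n)=3n. log_2(8) = 3. Since c=1 < 3, Case 1 applies: T(n) = Θ(n^log_b(a)) = O(n^3).

Answer: O(n^3) - Case 1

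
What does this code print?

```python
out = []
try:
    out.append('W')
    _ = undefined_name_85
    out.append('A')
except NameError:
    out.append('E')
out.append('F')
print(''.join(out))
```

Execution trace: 'W' (try body) → 'E' (except NameError) → 'F' (after the try/except). Output: WEF

Answer: WEF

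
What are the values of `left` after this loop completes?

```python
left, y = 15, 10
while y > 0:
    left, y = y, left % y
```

GCD of 15 and 10
`left` takes the values: 15 → 10 → 5

Answer: 5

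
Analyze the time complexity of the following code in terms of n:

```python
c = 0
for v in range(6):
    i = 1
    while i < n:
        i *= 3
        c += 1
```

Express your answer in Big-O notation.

Each loop level contributes: 1 × log n. Multiplying the contributions gives O(log n).

Answer: O(log n)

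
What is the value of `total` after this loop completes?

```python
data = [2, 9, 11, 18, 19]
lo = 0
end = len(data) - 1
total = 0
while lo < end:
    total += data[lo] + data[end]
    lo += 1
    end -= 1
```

Sum of pairs from ends
`total` takes the values: 0 → 21 → 48

Answer: 48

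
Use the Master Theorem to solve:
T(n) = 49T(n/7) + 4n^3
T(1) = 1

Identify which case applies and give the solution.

a=49, b=7, f(n)=4n^3. log_7(49) = 2. Since c=3 > 2 and the regularity condition holds (49(n/7)^3 = (49/7^3)n^3 with 49/7^3 < 1), Case 3 applies: T(n) = Θ(f(n)) = O(n^3).

Answer: O(n^3) - Case 3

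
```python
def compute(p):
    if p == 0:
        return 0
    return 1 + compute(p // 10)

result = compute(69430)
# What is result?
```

Count of digits of 69430: 5

Answer: 5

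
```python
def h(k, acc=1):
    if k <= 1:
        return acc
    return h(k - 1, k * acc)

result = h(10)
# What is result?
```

Accumulator trace (n, acc): (10, 1) -> (9, 10) -> (8, 90) -> (7, 720) -> (6, 5040) -> (5, 30240) -> (4, 151200) -> (3, 604800) -> (2, 1814400) -> (1, 3628800) -> return 3628800

Answer: 3628800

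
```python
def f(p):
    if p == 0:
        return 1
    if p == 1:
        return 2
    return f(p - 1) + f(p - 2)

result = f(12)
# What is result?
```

Build up from base cases: f(0)=1, f(1)=2, f(2)=3, f(3)=5, f(4)=8, f(5)=13, f(6)=21, ..., f(12)=377

Answer: 377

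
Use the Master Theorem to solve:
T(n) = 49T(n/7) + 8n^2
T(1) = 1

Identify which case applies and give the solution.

a=49, b=7, f(n)=8n^2. log_7(49) = 2. Since c=2 = 2, Case 2 applies: T(n) = Θ(n^log_b(a) · log n) = O(n^2 log n).

Answer: O(n^2 log n) - Case 2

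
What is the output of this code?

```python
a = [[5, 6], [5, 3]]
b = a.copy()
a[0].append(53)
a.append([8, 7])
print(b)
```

Key concept: shallow copy with nested lists.
Step by step:
`a = [[5, 6], [5, 3]]` → a = [[5, 6], [5, 3]]
`b = a.copy()` → b = [[5, 6], [5, 3]]
`a[0].append(53)` → a = [[5, 6, 53], [5, 3]]; b = [[5, 6, 53], [5, 3]]
`a.append([8, 7])` → a = [[5, 6, 53], [5, 3], [8, 7]]
`print(b)` → prints [[5, 6, 53], [5, 3]]

Answer: [[5, 6, 53], [5, 3]]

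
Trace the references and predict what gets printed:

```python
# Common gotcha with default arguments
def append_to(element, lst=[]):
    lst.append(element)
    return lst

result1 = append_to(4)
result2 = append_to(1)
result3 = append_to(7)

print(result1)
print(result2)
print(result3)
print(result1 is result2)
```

Key concept: mutable default argument gotcha.
Step by step:
`result1 = append_to(4)` → result1 = [4]
`result2 = append_to(1)` → result1 = [4, 1] (same object as result2); result2 = [4, 1] (same object as result1)
`result3 = append_to(7)` → result1 = [4, 1, 7] (same object as result2, result3); result2 = [4, 1, 7] (same object as result1, result3); result3 = [4, 1, 7] (same object as result1, result2)
`print(result1)` → prints [4, 1, 7]
`print(result2)` → prints [4, 1, 7]
`print(result3)` → prints [4, 1, 7]
`print(result1 is result2)` → prints True

Answer:
[4, 1, 7]
[4, 1, 7]
[4, 1, 7]
True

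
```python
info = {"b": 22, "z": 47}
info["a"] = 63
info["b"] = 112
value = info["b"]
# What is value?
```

Trace:
`info = {"b": 22, "z": 47}` → info = {'b': 22, 'z': 47}
`info["a"] = 63` → info = {'b': 22, 'z': 47, 'a': 63}
`info["b"] = 112` → info = {'b': 112, 'z': 47, 'a': 63}
`value = info["b"]` → value = 112
So value = 112

Answer: 112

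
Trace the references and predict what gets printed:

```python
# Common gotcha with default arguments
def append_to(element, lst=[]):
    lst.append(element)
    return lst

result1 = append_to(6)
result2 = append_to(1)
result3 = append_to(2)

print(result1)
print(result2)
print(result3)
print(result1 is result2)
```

Key concept: mutable default argument gotcha.
Step by step:
`result1 = append_to(6)` → result1 = [6]
`result2 = append_to(1)` → result1 = [6, 1] (same object as result2); result2 = [6, 1] (same object as result1)
`result3 = append_to(2)` → result1 = [6, 1, 2] (same object as result2, result3); result2 = [6, 1, 2] (same object as result1, result3); result3 = [6, 1, 2] (same object as result1, result2)
`print(result1)` → prints [6, 1, 2]
`print(result2)` → prints [6, 1, 2]
`print(result3)` → prints [6, 1, 2]
`print(result1 is result2)` → prints True

Answer:
[6, 1, 2]
[6, 1, 2]
[6, 1, 2]
True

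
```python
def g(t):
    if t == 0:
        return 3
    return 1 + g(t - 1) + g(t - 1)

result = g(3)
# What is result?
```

g(t) = 1 + 2·g(t-1), g(0)=3. Closed form: (3+1)·2^3 - 1 = 31.

Answer: 31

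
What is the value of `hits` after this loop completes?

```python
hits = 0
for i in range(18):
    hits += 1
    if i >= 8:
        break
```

Loop breaks when i reaches 8, hits is 9
`hits` takes the values: 0 → 1 → 2 → 3 → 4 → 5 → 6 → 7 → 8 → 9

Answer: 9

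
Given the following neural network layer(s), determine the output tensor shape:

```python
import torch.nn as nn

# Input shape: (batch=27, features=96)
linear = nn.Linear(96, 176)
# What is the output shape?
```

Input: (27, 96) -> Output: (27, 176)

Answer: (27, 176)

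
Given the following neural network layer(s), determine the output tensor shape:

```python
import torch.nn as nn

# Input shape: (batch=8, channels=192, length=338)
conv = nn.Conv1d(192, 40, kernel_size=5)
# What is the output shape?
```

Input: (8, 192, 338) -> Output: (8, 40, 334)

Answer: (8, 40, 334)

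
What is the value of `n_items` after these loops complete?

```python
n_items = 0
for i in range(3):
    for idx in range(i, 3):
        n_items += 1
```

Upper triangle: 3 + 2 + ... + 1
`n_items` takes the values: 0 → 1 → 2 → 3 → 4 → 5 → 6

Answer: 6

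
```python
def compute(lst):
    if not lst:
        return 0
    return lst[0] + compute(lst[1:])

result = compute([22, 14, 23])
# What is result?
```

22 + 14 + 23 + 0 = 59

Answer: 59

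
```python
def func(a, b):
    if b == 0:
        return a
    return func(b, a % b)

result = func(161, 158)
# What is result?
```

func(161, 158) -> func(158, 3) -> func(3, 2) -> func(2, 1) -> func(1, 0) -> 1

Answer: 1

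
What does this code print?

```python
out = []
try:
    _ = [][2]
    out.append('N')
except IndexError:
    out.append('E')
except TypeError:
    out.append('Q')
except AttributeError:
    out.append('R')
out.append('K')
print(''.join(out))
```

Execution trace: 'E' (except IndexError) → 'K' (after the try/except). Output: EK

Answer: EK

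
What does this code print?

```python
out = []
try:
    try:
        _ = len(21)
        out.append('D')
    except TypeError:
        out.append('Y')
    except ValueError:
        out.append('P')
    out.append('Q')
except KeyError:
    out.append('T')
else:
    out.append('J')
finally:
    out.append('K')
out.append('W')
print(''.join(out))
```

Execution trace: 'Y' (inner except TypeError) → 'Q' (try body, no exception) → 'J' (else) → 'K' (finally) → 'W' (after the try/except). Output: YQJKW

Answer: YQJKW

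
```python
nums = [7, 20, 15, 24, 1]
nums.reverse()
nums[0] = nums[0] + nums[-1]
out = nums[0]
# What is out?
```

Trace:
`nums = [7, 20, 15, 24, 1]` → nums = [7, 20, 15, 24, 1]
`nums.reverse()` → nums = [1, 24, 15, 20, 7]
`nums[0] = nums[0] + nums[-1]` → nums = [8, 24, 15, 20, 7]
`out = nums[0]` → out = 8
So out = 8

Answer: 8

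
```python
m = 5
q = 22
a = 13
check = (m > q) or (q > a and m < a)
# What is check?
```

Trace:
`m = 5` → m = 5
`q = 22` → q = 22
`a = 13` → a = 13
`check = (m > q) or (q > a and m < a)` → check = True
So check = True

Answer: True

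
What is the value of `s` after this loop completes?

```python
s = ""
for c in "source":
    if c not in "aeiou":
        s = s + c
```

Remove vowels from 'source'
`s` takes the values: "" → "s" → "sr" → "src"

Answer: "src"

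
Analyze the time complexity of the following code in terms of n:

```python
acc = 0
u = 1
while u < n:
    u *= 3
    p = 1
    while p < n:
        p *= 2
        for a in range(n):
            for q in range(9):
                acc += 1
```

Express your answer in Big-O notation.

Each loop level contributes: log n × log n × n × 1. Multiplying the contributions gives O(n log² n).

Answer: O(n log² n)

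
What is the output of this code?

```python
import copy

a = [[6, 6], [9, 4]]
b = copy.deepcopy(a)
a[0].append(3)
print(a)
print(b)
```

Key concept: deep copy is fully independent.
Step by step:
`a = [[6, 6], [9, 4]]` → a = [[6, 6], [9, 4]]
`b = copy.deepcopy(a)` → b = [[6, 6], [9, 4]]
`a[0].append(3)` → a = [[6, 6, 3], [9, 4]]
`print(a)` → prints [[6, 6, 3], [9, 4]]
`print(b)` → prints [[6, 6], [9, 4]]

Answer:
[[6, 6, 3], [9, 4]]
[[6, 6], [9, 4]]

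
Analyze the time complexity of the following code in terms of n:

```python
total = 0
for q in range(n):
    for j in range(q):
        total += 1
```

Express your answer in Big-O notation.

Each loop level contributes: n × n. Multiplying the contributions gives O(n^2).

Answer: O(n^2)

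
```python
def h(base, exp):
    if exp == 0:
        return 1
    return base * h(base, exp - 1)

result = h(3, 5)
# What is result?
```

h(3, 5) = 3 * 3 * 3 * 3 * 3 = 243

Answer: 243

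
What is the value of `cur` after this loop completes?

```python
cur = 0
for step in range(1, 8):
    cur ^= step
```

XOR of 1 to 7
`cur` takes the values: 0 → 1 → 3 → 0 → 4 → 1 → 7 → 0

Answer: 0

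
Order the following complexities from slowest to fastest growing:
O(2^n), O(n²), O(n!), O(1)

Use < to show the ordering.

Ordered by growth rate: O(1) < O(n²) < O(2^n) < O(n!)

Answer: O(1) < O(n²) < O(2^n) < O(n!)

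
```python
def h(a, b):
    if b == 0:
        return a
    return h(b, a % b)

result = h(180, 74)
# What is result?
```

h(180, 74) -> h(74, 32) -> h(32, 10) -> h(10, 2) -> h(2, 0) -> 2

Answer: 2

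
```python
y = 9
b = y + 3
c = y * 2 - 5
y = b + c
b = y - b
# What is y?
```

Trace:
`y = 9` → y = 9
`b = y + 3` → b = 12
`c = y * 2 - 5` → c = 13
`y = b + c` → y = 25
`b = y - b` → b = 13
So y = 25

Answer: 25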